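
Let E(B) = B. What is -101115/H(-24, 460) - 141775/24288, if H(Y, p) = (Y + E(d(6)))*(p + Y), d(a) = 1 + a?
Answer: 351261205/45005664 ≈ 7.8048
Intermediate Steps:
H(Y, p) = (7 + Y)*(Y + p) (H(Y, p) = (Y + (1 + 6))*(p + Y) = (Y + 7)*(Y + p) = (7 + Y)*(Y + p))
-101115/H(-24, 460) - 141775/24288 = -101115/((-24)² + 7*(-24) + 7*460 - 24*460) - 141775/24288 = -101115/(576 - 168 + 3220 - 11040) - 141775*1/24288 = -101115/(-7412) - 141775/24288 = -101115*(-1/7412) - 141775/24288 = 101115/7412 - 141775/24288 = 351261205/45005664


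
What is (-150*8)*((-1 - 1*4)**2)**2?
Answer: -750000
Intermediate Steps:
(-150*8)*((-1 - 1*4)**2)**2 = (-30*40)*((-1 - 4)**2)**2 = -1200*((-5)**2)**2 = -1200*25**2 = -1200*625 = -750000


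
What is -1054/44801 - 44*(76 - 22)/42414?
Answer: -25191922/316698269 ≈ -0.079545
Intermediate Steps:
-1054/44801 - 44*(76 - 22)/42414 = -1054*1/44801 - 44*54*(1/42414) = -1054/44801 - 2376*1/42414 = -1054/44801 - 396/7069 = -25191922/316698269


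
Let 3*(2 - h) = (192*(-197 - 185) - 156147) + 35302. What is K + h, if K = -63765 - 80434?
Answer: -238402/3 ≈ -79467.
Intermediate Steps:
K = -144199
h = 194195/3 (h = 2 - ((192*(-197 - 185) - 156147) + 35302)/3 = 2 - ((192*(-382) - 156147) + 35302)/3 = 2 - ((-73344 - 156147) + 35302)/3 = 2 - (-229491 + 35302)/3 = 2 - ⅓*(-194189) = 2 + 194189/3 = 194195/3 ≈ 64732.)
K + h = -144199 + 194195/3 = -238402/3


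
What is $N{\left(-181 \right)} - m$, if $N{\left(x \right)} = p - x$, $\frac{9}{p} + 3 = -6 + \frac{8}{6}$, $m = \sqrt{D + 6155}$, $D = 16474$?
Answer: $\frac{4136}{23} - \sqrt{22629} \approx 29.397$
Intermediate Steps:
$m = \sqrt{22629}$ ($m = \sqrt{16474 + 6155} = \sqrt{22629} \approx 150.43$)
$p = - \frac{27}{23}$ ($p = \frac{9}{-3 - \left(6 - \frac{8}{6}\right)} = \frac{9}{-3 + \left(-6 + 8 \cdot \frac{1}{6}\right)} = \frac{9}{-3 + \left(-6 + \frac{4}{3}\right)} = \frac{9}{-3 - \frac{14}{3}} = \frac{9}{- \frac{23}{3}} = 9 \left(- \frac{3}{23}\right) = - \frac{27}{23} \approx -1.1739$)
$N{\left(x \right)} = - \frac{27}{23} - x$
$N{\left(-181 \right)} - m = \left(- \frac{27}{23} - -181\right) - \sqrt{22629} = \left(- \frac{27}{23} + 181\right) - \sqrt{22629} = \frac{4136}{23} - \sqrt{22629}$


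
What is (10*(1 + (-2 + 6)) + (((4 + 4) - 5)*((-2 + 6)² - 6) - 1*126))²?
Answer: 2116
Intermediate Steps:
(10*(1 + (-2 + 6)) + (((4 + 4) - 5)*((-2 + 6)² - 6) - 1*126))² = (10*(1 + 4) + ((8 - 5)*(4² - 6) - 126))² = (10*5 + (3*(16 - 6) - 126))² = (50 + (3*10 - 126))² = (50 + (30 - 126))² = (50 - 96)² = (-46)² = 2116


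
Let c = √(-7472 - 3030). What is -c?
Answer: -I*√10502 ≈ -102.48*I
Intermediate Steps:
c = I*√10502 (c = √(-10502) = I*√10502 ≈ 102.48*I)
-c = -I*√10502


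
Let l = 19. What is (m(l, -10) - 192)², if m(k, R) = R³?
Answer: 1420864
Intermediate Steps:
(m(l, -10) - 192)² = ((-10)³ - 192)² = (-1000 - 192)² = (-1192)² = 1420864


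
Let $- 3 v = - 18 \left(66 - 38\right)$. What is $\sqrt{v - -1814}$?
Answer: $\sqrt{1982} \approx 44.52$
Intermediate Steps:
$v = 168$ ($v = - \frac{\left(-18\right) \left(66 - 38\right)}{3} = - \frac{\left(-18\right) 28}{3} = \left(- \frac{1}{3}\right) \left(-504\right) = 168$)
$\sqrt{v - -1814} = \sqrt{168 - -1814} = \sqrt{168 + \left(-41 + 1855\right)} = \sqrt{168 + 1814} = \sqrt{1982}$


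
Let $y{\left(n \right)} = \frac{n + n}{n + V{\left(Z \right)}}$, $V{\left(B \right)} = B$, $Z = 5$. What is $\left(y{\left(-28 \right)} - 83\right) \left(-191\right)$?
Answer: $\frac{353923}{23} \approx 15388.0$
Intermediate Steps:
$y{\left(n \right)} = \frac{2 n}{5 + n}$ ($y{\left(n \right)} = \frac{n + n}{n + 5} = \frac{2 n}{5 + n}$)
$\left(y{\left(-28 \right)} - 83\right) \left(-191\right) = \left(2 \left(-28\right) \frac{1}{5 - 28} - 83\right) \left(-191\right) = \left(2 \left(-28\right) \frac{1}{-23} - 83\right) \left(-191\right) = \left(2 \left(-28\right) \left(- \frac{1}{23}\right) - 83\right) \left(-191\right) = \left(\frac{56}{23} - 83\right) \left(-191\right) = \left(- \frac{1853}{23}\right) \left(-191\right) = \frac{353923}{23}$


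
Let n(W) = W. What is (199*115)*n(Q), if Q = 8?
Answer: 183080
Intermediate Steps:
(199*115)*n(Q) = (199*115)*8 = 22885*8 = 183080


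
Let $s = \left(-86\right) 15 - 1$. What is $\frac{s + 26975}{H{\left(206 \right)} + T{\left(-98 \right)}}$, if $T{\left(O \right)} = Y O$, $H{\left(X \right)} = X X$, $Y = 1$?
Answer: $\frac{12842}{21169} \approx 0.60664$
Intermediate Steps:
$H{\left(X \right)} = X^{2}$
$T{\left(O \right)} = O$ ($T{\left(O \right)} = 1 O = O$)
$s = -1291$ ($s = -1290 - 1 = -1291$)
$\frac{s + 26975}{H{\left(206 \right)} + T{\left(-98 \right)}} = \frac{-1291 + 26975}{206^{2} - 98} = \frac{25684}{42436 - 98} = \frac{25684}{42338} = 25684 \cdot \frac{1}{42338} = \frac{12842}{21169}$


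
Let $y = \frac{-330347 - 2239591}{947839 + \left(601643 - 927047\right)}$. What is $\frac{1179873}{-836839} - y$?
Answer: $\frac{1416230095227}{520877882965} \approx 2.7189$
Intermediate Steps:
$y = - \frac{2569938}{622435}$ ($y = - \frac{2569938}{947839 + \left(601643 - 927047\right)} = - \frac{2569938}{947839 - 325404} = - \frac{2569938}{622435} \approx -4.1288$)
$\frac{1179873}{-836839} - y = \frac{1179873}{-836839} - - \frac{2569938}{622435} = 1179873 \left(- \frac{1}{836839}\right) + \frac{2569938}{622435} = - \frac{1179873}{836839} + \frac{2569938}{622435} = \frac{1416230095227}{520877882965}$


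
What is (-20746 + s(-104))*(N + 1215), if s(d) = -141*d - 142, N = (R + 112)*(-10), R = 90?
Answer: 5010320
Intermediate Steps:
N = -2020 (N = (90 + 112)*(-10) = 202*(-10) = -2020)
s(d) = -142 - 141*d
(-20746 + s(-104))*(N + 1215) = (-20746 + (-142 - 141*(-104)))*(-2020 + 1215) = (-20746 + (-142 + 14664))*(-805) = (-20746 + 14522)*(-805) = -6224*(-805) = 5010320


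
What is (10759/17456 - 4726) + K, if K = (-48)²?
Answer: -42267673/17456 ≈ -2421.4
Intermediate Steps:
K = 2304
(10759/17456 - 4726) + K = (10759/17456 - 4726) + 2304 = -82486297/17456 + 2304 = -42267673/17456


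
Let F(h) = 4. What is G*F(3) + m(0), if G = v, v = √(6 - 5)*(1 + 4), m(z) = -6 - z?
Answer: 14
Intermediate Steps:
v = 5 (v = √1*5 = 1*5 = 5)
G = 5
G*F(3) + m(0) = 5*4 + (-6 - 1*0) = 20 + (-6 + 0) = 20 - 6 = 14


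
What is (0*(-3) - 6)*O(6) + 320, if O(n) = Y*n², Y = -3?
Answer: 968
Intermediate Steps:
O(n) = -3*n²
(0*(-3) - 6)*O(6) + 320 = (0*(-3) - 6)*(-3*6²) + 320 = (0 - 6)*(-3*36) + 320 = -6*(-108) + 320 = 648 + 320 = 968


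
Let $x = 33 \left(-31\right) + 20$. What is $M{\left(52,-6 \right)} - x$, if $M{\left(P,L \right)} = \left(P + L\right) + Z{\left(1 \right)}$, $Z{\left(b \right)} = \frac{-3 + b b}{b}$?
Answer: $1047$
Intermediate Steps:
$Z{\left(b \right)} = \frac{-3 + b^{2}}{b}$
$M{\left(P,L \right)} = -2 + L + P$ ($M{\left(P,L \right)} = \left(P + L\right) + \left(1 - \frac{3}{1}\right) = \left(L + P\right) + \left(1 - 3\right) = \left(L + P\right) - 2 = -2 + L + P$)
$x = -1003$ ($x = -1023 + 20 = -1003$)
$M{\left(52,-6 \right)} - x = \left(-2 - 6 + 52\right) - -1003 = 44 + 1003 = 1047$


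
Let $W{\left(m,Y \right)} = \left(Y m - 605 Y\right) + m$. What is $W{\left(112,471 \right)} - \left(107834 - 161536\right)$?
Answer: $-178389$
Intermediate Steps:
$W{\left(m,Y \right)} = m - 605 Y + Y m$ ($W{\left(m,Y \right)} = \left(- 605 Y + Y m\right) + m = m - 605 Y + Y m$)
$W{\left(112,471 \right)} - \left(107834 - 161536\right) = \left(112 - 284955 + 471 \cdot 112\right) - \left(107834 - 161536\right) = \left(112 - 284955 + 52752\right) - -53702 = -232091 + 53702 = -178389$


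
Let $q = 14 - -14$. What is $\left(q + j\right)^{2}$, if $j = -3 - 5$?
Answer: $400$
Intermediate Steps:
$q = 28$ ($q = 14 + 14 = 28$)
$j = -8$ ($j = -3 - 5 = -8$)
$\left(q + j\right)^{2} = \left(28 - 8\right)^{2} = 20^{2} = 400$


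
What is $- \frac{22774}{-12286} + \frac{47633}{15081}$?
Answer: $\frac{464336866}{92642583} \approx 5.0121$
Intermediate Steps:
$- \frac{22774}{-12286} + \frac{47633}{15081} = \left(-22774\right) \left(- \frac{1}{12286}\right) + 47633 \cdot \frac{1}{15081} = \frac{11387}{6143} + \frac{47633}{15081} = \frac{464336866}{92642583}$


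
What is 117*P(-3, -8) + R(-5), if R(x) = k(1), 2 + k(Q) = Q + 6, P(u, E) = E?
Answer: -931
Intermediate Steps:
k(Q) = 4 + Q (k(Q) = -2 + (Q + 6) = -2 + (6 + Q) = 4 + Q)
R(x) = 5 (R(x) = 4 + 1 = 5)
117*P(-3, -8) + R(-5) = 117*(-8) + 5 = -936 + 5 = -931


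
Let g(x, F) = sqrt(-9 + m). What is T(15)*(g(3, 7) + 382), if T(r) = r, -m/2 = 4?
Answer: 5730 + 15*I*sqrt(17) ≈ 5730.0 + 61.847*I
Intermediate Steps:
m = -8 (m = -2*4 = -8)
g(x, F) = I*sqrt(17) (g(x, F) = sqrt(-9 - 8) = sqrt(-17) = I*sqrt(17))
T(15)*(g(3, 7) + 382) = 15*(I*sqrt(17) + 382) = 15*(382 + I*sqrt(17)) = 5730 + 15*I*sqrt(17)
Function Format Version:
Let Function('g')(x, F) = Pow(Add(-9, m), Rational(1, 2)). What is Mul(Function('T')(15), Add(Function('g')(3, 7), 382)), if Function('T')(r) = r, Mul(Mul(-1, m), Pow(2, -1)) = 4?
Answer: Add(5730, Mul(15, I, Pow(17, Rational(1, 2)))) ≈ Add(5730.0, Mul(61.847, I))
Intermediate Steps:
m = -8 (m = Mul(-2, 4) = -8)
Function('g')(x, F) = Mul(I, Pow(17, Rational(1, 2))) (Function('g')(x, F) = Pow(Add(-9, -8), Rational(1, 2)) = Pow(-17, Rational(1, 2)) = Mul(I, Pow(17, Rational(1, 2))))
Mul(Function('T')(15), Add(Function('g')(3, 7), 382)) = Mul(15, Add(Mul(I, Pow(17, Rational(1, 2))), 382)) = Mul(15, Add(382, Mul(I, Pow(17, Rational(1, 2))))) = Add(5730, Mul(15, I, Pow(17, Rational(1, 2))))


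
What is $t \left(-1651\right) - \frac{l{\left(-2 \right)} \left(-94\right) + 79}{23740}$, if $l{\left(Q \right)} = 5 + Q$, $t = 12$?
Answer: $- \frac{470336677}{23740} \approx -19812.0$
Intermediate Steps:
$t \left(-1651\right) - \frac{l{\left(-2 \right)} \left(-94\right) + 79}{23740} = 12 \left(-1651\right) - \frac{\left(5 - 2\right) \left(-94\right) + 79}{23740} = -19812 - \left(3 \left(-94\right) + 79\right) \frac{1}{23740} = -19812 - \left(-282 + 79\right) \frac{1}{23740} = -19812 - \left(-203\right) \frac{1}{23740} = -19812 - - \frac{203}{23740} = -19812 + \frac{203}{23740} = - \frac{470336677}{23740}$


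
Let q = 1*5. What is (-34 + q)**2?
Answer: 841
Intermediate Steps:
q = 5
(-34 + q)**2 = (-34 + 5)**2 = (-29)**2 = 841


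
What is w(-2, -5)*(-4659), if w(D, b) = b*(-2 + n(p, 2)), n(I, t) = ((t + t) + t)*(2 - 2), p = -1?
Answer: -46590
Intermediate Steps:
n(I, t) = 0 (n(I, t) = (2*t + t)*0 = (3*t)*0 = 0)
w(D, b) = -2*b (w(D, b) = b*(-2 + 0) = b*(-2) = -2*b)
w(-2, -5)*(-4659) = -2*(-5)*(-4659) = 10*(-4659) = -46590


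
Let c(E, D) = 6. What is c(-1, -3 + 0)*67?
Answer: 402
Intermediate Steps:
c(-1, -3 + 0)*67 = 6*67 = 402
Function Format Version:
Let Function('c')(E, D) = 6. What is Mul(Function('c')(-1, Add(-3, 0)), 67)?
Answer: 402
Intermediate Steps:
Mul(Function('c')(-1, Add(-3, 0)), 67) = Mul(6, 67) = 402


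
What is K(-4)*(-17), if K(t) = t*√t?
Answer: 136*I ≈ 136.0*I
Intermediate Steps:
K(t) = t^(3/2)
K(-4)*(-17) = (-4)^(3/2)*(-17) = -8*I*(-17) = 136*I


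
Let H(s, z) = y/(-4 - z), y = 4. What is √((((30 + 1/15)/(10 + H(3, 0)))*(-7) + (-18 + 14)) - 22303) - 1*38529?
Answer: -38529 + I*√45219030/45 ≈ -38529.0 + 149.43*I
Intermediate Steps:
H(s, z) = 4/(-4 - z)
√((((30 + 1/15)/(10 + H(3, 0)))*(-7) + (-18 + 14)) - 22303) - 1*38529 = √((((30 + 1/15)/(10 - 4/(4 + 0)))*(-7) + (-18 + 14)) - 22303) - 1*38529 = √((((30 + 1/15)/(10 - 4/4))*(-7) - 4) - 22303) - 38529 = √(((451/(15*(10 - 4*¼)))*(-7) - 4) - 22303) - 38529 = √(((451/(15*(10 - 1)))*(-7) - 4) - 22303) - 38529 = √((((451/15)/9)*(-7) - 4) - 22303) - 38529 = √((((451/15)*(⅑))*(-7) - 4) - 22303) - 38529 = √(((451/135)*(-7) - 4) - 22303) - 38529 = √((-3157/135 - 4) - 22303) - 38529 = √(-3697/135 - 22303) - 38529 = √(-3014602/135) - 38529 = I*√45219030/45 - 38529 = -38529 + I*√45219030/45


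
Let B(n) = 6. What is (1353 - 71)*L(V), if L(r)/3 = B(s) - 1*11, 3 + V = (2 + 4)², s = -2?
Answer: -19230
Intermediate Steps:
V = 33 (V = -3 + (2 + 4)² = -3 + 6² = -3 + 36 = 33)
L(r) = -15 (L(r) = 3*(6 - 1*11) = 3*(6 - 11) = 3*(-5) = -15)
(1353 - 71)*L(V) = (1353 - 71)*(-15) = 1282*(-15) = -19230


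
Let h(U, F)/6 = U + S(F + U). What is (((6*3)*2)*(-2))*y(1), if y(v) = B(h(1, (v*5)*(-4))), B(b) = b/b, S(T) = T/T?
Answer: -72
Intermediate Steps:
S(T) = 1
h(U, F) = 6 + 6*U (h(U, F) = 6*(U + 1) = 6*(1 + U) = 6 + 6*U)
B(b) = 1
y(v) = 1
(((6*3)*2)*(-2))*y(1) = (((6*3)*2)*(-2))*1 = ((18*2)*(-2))*1 = (36*(-2))*1 = -72*1 = -72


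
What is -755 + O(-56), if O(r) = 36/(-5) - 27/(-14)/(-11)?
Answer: -587029/770 ≈ -762.38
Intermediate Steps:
O(r) = -5679/770 (O(r) = 36*(-⅕) - 27*(-1/14)*(-1/11) = -36/5 + (27/14)*(-1/11) = -36/5 - 27/154 = -5679/770)
-755 + O(-56) = -755 - 5679/770 = -587029/770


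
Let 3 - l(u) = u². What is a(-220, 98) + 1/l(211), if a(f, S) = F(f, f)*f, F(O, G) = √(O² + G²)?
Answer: -1/44518 - 48400*√2 ≈ -68448.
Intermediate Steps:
F(O, G) = √(G² + O²)
a(f, S) = f*√2*√(f²) (a(f, S) = √(f² + f²)*f = √(2*f²)*f = (√2*√(f²))*f = f*√2*√(f²))
l(u) = 3 - u²
a(-220, 98) + 1/l(211) = -220*√2*√((-220)²) + 1/(3 - 1*211²) = -220*√2*√48400 + 1/(3 - 1*44521) = -220*√2*220 + 1/(3 - 44521) = -48400*√2 + 1/(-44518) = -48400*√2 - 1/44518 = -1/44518 - 48400*√2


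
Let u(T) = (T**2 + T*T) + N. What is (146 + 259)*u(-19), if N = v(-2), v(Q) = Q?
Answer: 291600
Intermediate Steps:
N = -2
u(T) = -2 + 2*T**2 (u(T) = (T**2 + T*T) - 2 = (T**2 + T**2) - 2 = 2*T**2 - 2 = -2 + 2*T**2)
(146 + 259)*u(-19) = (146 + 259)*(-2 + 2*(-19)**2) = 405*(-2 + 2*361) = 405*(-2 + 722) = 405*720 = 291600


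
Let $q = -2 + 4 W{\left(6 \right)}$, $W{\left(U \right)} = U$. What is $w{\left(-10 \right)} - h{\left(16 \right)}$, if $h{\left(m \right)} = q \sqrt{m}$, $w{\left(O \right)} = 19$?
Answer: $-69$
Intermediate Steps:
$q = 22$ ($q = -2 + 4 \cdot 6 = -2 + 24 = 22$)
$h{\left(m \right)} = 22 \sqrt{m}$
$w{\left(-10 \right)} - h{\left(16 \right)} = 19 - 22 \sqrt{16} = 19 - 22 \cdot 4 = 19 - 88 = -69$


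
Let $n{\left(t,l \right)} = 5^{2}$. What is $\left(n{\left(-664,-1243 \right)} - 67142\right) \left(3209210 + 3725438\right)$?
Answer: $-465432769816$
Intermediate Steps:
$n{\left(t,l \right)} = 25$
$\left(n{\left(-664,-1243 \right)} - 67142\right) \left(3209210 + 3725438\right) = \left(25 - 67142\right) \left(3209210 + 3725438\right) = \left(-67117\right) 6934648 = -465432769816$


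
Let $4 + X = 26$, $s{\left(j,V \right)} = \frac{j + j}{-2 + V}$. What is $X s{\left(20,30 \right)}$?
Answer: $\frac{220}{7} \approx 31.429$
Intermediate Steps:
$s{\left(j,V \right)} = \frac{2 j}{-2 + V}$
$X = 22$ ($X = -4 + 26 = 22$)
$X s{\left(20,30 \right)} = 22 \cdot 2 \cdot 20 \frac{1}{-2 + 30} = 22 \cdot 2 \cdot 20 \cdot \frac{1}{28} = 22 \cdot \frac{10}{7} = \frac{220}{7}$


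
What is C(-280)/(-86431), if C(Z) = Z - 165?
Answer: 445/86431 ≈ 0.0051486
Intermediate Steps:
C(Z) = -165 + Z
C(-280)/(-86431) = (-165 - 280)/(-86431) = -445*(-1/86431) = 445/86431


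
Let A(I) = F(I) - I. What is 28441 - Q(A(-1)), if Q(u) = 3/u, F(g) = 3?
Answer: 113761/4 ≈ 28440.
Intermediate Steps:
A(I) = 3 - I
28441 - Q(A(-1)) = 28441 - 3/(3 - 1*(-1)) = 28441 - 3/(3 + 1) = 28441 - 3/4 = 28441 - 1*¾ = 28441 - ¾ = 113761/4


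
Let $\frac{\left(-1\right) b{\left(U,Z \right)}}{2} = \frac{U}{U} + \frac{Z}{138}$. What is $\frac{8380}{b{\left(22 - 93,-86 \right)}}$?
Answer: $- \frac{144555}{13} \approx -11120.0$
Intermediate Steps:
$b{\left(U,Z \right)} = -2 - \frac{Z}{69}$ ($b{\left(U,Z \right)} = - 2 \left(\frac{U}{U} + \frac{Z}{138}\right) = - 2 \left(1 + Z \frac{1}{138}\right) = - 2 \left(1 + \frac{Z}{138}\right) = -2 - \frac{Z}{69}$)
$\frac{8380}{b{\left(22 - 93,-86 \right)}} = \frac{8380}{-2 - - \frac{86}{69}} = \frac{8380}{-2 + \frac{86}{69}} = \frac{8380}{- \frac{52}{69}} = 8380 \left(- \frac{69}{52}\right) = - \frac{144555}{13}$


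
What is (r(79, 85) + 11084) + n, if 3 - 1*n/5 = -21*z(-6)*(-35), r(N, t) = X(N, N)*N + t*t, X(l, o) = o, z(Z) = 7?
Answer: -1160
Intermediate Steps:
r(N, t) = N² + t² (r(N, t) = N*N + t*t = N² + t²)
n = -25710 (n = 15 - 5*(-21*7)*(-35) = 15 - (-735)*(-35) = 15 - 5*5145 = 15 - 25725 = -25710)
(r(79, 85) + 11084) + n = ((79² + 85²) + 11084) - 25710 = ((6241 + 7225) + 11084) - 25710 = (13466 + 11084) - 25710 = 24550 - 25710 = -1160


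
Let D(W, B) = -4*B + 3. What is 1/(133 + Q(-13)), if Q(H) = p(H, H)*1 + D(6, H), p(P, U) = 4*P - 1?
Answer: 1/135 ≈ 0.0074074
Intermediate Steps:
p(P, U) = -1 + 4*P
D(W, B) = 3 - 4*B
Q(H) = 2 (Q(H) = (-1 + 4*H)*1 + (3 - 4*H) = (-1 + 4*H) + (3 - 4*H) = 2)
1/(133 + Q(-13)) = 1/(133 + 2) = 1/135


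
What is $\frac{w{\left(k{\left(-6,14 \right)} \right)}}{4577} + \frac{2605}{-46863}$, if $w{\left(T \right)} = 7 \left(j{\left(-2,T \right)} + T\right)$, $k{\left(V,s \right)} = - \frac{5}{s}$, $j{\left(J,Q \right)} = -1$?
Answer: $- \frac{24736567}{428983902} \approx -0.057663$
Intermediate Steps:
$w{\left(T \right)} = -7 + 7 T$ ($w{\left(T \right)} = 7 \left(-1 + T\right) = -7 + 7 T$)
$\frac{w{\left(k{\left(-6,14 \right)} \right)}}{4577} + \frac{2605}{-46863} = \frac{-7 + 7 \left(- \frac{5}{14}\right)}{4577} + \frac{2605}{-46863} = \left(-7 + 7 \left(\left(-5\right) \frac{1}{14}\right)\right) \frac{1}{4577} + 2605 \left(- \frac{1}{46863}\right) = \left(-7 + 7 \left(- \frac{5}{14}\right)\right) \frac{1}{4577} - \frac{2605}{46863} = \left(-7 - \frac{5}{2}\right) \frac{1}{4577} - \frac{2605}{46863} = \left(- \frac{19}{2}\right) \frac{1}{4577} - \frac{2605}{46863} = - \frac{19}{9154} - \frac{2605}{46863} = - \frac{24736567}{428983902}$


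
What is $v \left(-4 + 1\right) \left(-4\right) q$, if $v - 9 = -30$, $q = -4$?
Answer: $1008$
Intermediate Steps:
$v = -21$ ($v = 9 - 30 = -21$)
$v \left(-4 + 1\right) \left(-4\right) q = - 21 \left(-4 + 1\right) \left(-4\right) \left(-4\right) = - 21 \left(\left(-3\right) \left(-4\right)\right) \left(-4\right) = \left(-21\right) 12 \left(-4\right) = \left(-252\right) \left(-4\right) = 1008$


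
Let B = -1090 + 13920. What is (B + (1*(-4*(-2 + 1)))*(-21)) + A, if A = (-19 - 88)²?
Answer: 24195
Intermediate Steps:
A = 11449 (A = (-107)² = 11449)
B = 12830
(B + (1*(-4*(-2 + 1)))*(-21)) + A = (12830 + (1*(-4*(-2 + 1)))*(-21)) + 11449 = (12830 + (1*(-4*(-1)))*(-21)) + 11449 = (12830 + (1*4)*(-21)) + 11449 = (12830 + 4*(-21)) + 11449 = (12830 - 84) + 11449 = 12746 + 11449 = 24195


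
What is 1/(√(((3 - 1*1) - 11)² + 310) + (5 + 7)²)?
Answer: 144/20345 - √391/20345 ≈ 0.0061060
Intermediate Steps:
1/(√(((3 - 1*1) - 11)² + 310) + (5 + 7)²) = 1/(√(((3 - 1) - 11)² + 310) + 12²) = 1/(√((2 - 11)² + 310) + 144) = 1/(√((-9)² + 310) + 144) = 1/(√(81 + 310) + 144) = 1/(√391 + 144) = 1/(144 + √391)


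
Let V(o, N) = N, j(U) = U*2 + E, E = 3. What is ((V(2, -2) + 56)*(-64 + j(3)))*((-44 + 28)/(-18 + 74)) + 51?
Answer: 6297/7 ≈ 899.57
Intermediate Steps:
j(U) = 3 + 2*U (j(U) = U*2 + 3 = 2*U + 3 = 3 + 2*U)
((V(2, -2) + 56)*(-64 + j(3)))*((-44 + 28)/(-18 + 74)) + 51 = ((-2 + 56)*(-64 + (3 + 2*3)))*((-44 + 28)/(-18 + 74)) + 51 = (54*(-64 + (3 + 6)))*(-16/56) + 51 = (54*(-64 + 9))*(-16*1/56) + 51 = (54*(-55))*(-2/7) + 51 = -2970*(-2/7) + 51 = 5940/7 + 51 = 6297/7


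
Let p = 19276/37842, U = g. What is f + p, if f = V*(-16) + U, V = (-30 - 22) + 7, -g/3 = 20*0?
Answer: 13632758/18921 ≈ 720.51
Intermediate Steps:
g = 0 (g = -60*0 = -3*0 = 0)
U = 0
V = -45 (V = -52 + 7 = -45)
f = 720 (f = -45*(-16) + 0 = 720 + 0 = 720)
p = 9638/18921 (p = 19276*(1/37842) = 9638/18921 ≈ 0.50938)
f + p = 720 + 9638/18921 = 13632758/18921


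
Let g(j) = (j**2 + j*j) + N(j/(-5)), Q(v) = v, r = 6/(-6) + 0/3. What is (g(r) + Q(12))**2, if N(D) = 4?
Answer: 324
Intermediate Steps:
r = -1 (r = 6*(-1/6) + 0*(1/3) = -1 + 0 = -1)
g(j) = 4 + 2*j**2 (g(j) = (j**2 + j*j) + 4 = (j**2 + j**2) + 4 = 2*j**2 + 4 = 4 + 2*j**2)
(g(r) + Q(12))**2 = ((4 + 2*(-1)**2) + 12)**2 = ((4 + 2*1) + 12)**2 = ((4 + 2) + 12)**2 = (6 + 12)**2 = 18**2 = 324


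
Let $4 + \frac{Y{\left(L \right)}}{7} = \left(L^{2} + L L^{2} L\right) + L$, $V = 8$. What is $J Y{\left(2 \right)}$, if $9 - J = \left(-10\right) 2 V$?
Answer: $21294$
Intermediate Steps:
$J = 169$ ($J = 9 - \left(-10\right) 2 \cdot 8 = 9 - \left(-20\right) 8 = 9 - -160 = 9 + 160 = 169$)
$Y{\left(L \right)} = -28 + 7 L + 7 L^{2} + 7 L^{4}$ ($Y{\left(L \right)} = -28 + 7 \left(\left(L^{2} + L L^{2} L\right) + L\right) = -28 + 7 \left(\left(L^{2} + L^{3} L\right) + L\right) = -28 + 7 \left(\left(L^{2} + L^{4}\right) + L\right) = -28 + 7 \left(L + L^{2} + L^{4}\right) = -28 + \left(7 L + 7 L^{2} + 7 L^{4}\right) = -28 + 7 L + 7 L^{2} + 7 L^{4}$)
$J Y{\left(2 \right)} = 169 \left(-28 + 7 \cdot 2 + 7 \cdot 2^{2} + 7 \cdot 2^{4}\right) = 169 \left(-28 + 14 + 7 \cdot 4 + 7 \cdot 16\right) = 169 \left(-28 + 14 + 28 + 112\right) = 169 \cdot 126 = 21294$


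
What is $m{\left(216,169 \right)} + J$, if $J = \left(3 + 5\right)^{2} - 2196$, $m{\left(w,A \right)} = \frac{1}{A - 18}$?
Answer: $- \frac{321931}{151} \approx -2132.0$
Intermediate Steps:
$m{\left(w,A \right)} = \frac{1}{-18 + A}$
$J = -2132$ ($J = 8^{2} - 2196 = 64 - 2196 = -2132$)
$m{\left(216,169 \right)} + J = \frac{1}{-18 + 169} - 2132 = \frac{1}{151} - 2132 = - \frac{321931}{151}$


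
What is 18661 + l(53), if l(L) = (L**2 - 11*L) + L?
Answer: 20940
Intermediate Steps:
l(L) = L**2 - 10*L
18661 + l(53) = 18661 + 53*(-10 + 53) = 18661 + 53*43 = 18661 + 2279 = 20940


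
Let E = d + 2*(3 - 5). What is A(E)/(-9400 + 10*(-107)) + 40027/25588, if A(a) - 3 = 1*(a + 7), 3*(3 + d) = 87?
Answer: 209131937/133953180 ≈ 1.5612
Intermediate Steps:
d = 26 (d = -3 + (1/3)*87 = -3 + 29 = 26)
E = 22 (E = 26 + 2*(3 - 5) = 26 + 2*(-2) = 26 - 4 = 22)
A(a) = 10 + a (A(a) = 3 + 1*(a + 7) = 3 + 1*(7 + a) = 3 + (7 + a) = 10 + a)
A(E)/(-9400 + 10*(-107)) + 40027/25588 = (10 + 22)/(-9400 + 10*(-107)) + 40027/25588 = 32/(-9400 - 1070) + 40027*(1/25588) = 32/(-10470) + 40027/25588 = 32*(-1/10470) + 40027/25588 = -16/5235 + 40027/25588 = 209131937/133953180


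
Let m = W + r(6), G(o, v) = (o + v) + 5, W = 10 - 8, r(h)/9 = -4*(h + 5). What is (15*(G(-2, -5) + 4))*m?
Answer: -11820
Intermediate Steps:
r(h) = -180 - 36*h (r(h) = 9*(-4*(h + 5)) = 9*(-4*(5 + h)) = 9*(-20 - 4*h) = -180 - 36*h)
W = 2
G(o, v) = 5 + o + v
m = -394 (m = 2 + (-180 - 36*6) = 2 + (-180 - 216) = 2 - 396 = -394)
(15*(G(-2, -5) + 4))*m = (15*((5 - 2 - 5) + 4))*(-394) = (15*(-2 + 4))*(-394) = (15*2)*(-394) = 30*(-394) = -11820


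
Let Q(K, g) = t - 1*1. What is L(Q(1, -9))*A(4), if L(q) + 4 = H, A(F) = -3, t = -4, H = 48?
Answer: -132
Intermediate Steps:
Q(K, g) = -5 (Q(K, g) = -4 - 1*1 = -4 - 1 = -5)
L(q) = 44 (L(q) = -4 + 48 = 44)
L(Q(1, -9))*A(4) = 44*(-3) = -132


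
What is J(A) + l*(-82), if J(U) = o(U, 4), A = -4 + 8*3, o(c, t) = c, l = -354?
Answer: 29048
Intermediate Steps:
A = 20 (A = -4 + 24 = 20)
J(U) = U
J(A) + l*(-82) = 20 - 354*(-82) = 20 + 29028 = 29048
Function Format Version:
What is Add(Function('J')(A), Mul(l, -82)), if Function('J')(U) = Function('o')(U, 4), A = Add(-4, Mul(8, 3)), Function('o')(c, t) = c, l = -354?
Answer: 29048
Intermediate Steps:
A = 20 (A = Add(-4, 24) = 20)
Function('J')(U) = U
Add(Function('J')(A), Mul(l, -82)) = Add(20, Mul(-354, -82)) = Add(20, 29028) = 29048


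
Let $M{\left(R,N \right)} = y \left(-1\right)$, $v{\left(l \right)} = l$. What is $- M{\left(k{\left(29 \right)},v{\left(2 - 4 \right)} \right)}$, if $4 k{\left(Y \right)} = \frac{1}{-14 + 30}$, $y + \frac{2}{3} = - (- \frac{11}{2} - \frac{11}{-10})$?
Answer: $\frac{56}{15} \approx 3.7333$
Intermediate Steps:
$y = \frac{56}{15}$ ($y = - \frac{2}{3} - \left(- \frac{11}{2} - \frac{11}{-10}\right) = - \frac{2}{3} - \left(\left(-11\right) \frac{1}{2} - - \frac{11}{10}\right) = - \frac{2}{3} - \left(- \frac{11}{2} + \frac{11}{10}\right) = - \frac{2}{3} - - \frac{22}{5} = - \frac{2}{3} + \frac{22}{5} = \frac{56}{15} \approx 3.7333$)
$k{\left(Y \right)} = \frac{1}{64}$ ($k{\left(Y \right)} = \frac{1}{4 \left(-14 + 30\right)} = \frac{1}{4 \cdot 16} = \frac{1}{4} \cdot \frac{1}{16} = \frac{1}{64}$)
$M{\left(R,N \right)} = - \frac{56}{15}$ ($M{\left(R,N \right)} = \frac{56}{15} \left(-1\right) = - \frac{56}{15}$)
$- M{\left(k{\left(29 \right)},v{\left(2 - 4 \right)} \right)} = \left(-1\right) \left(- \frac{56}{15}\right) = \frac{56}{15}$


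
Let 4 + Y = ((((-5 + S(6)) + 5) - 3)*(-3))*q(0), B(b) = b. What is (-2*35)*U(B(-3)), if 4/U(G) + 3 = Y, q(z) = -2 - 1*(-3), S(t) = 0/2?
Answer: -140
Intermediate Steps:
S(t) = 0 (S(t) = 0*(½) = 0)
q(z) = 1 (q(z) = -2 + 3 = 1)
Y = 5 (Y = -4 + ((((-5 + 0) + 5) - 3)*(-3))*1 = -4 + (((-5 + 5) - 3)*(-3))*1 = -4 + ((0 - 3)*(-3))*1 = -4 - 3*(-3)*1 = -4 + 9*1 = -4 + 9 = 5)
U(G) = 2 (U(G) = 4/(-3 + 5) = 4/2 = 4*(½) = 2)
(-2*35)*U(B(-3)) = -2*35*2 = -70*2 = -140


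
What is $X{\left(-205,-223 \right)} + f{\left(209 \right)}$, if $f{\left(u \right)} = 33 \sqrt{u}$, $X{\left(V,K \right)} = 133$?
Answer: $133 + 33 \sqrt{209} \approx 610.08$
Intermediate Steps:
$X{\left(-205,-223 \right)} + f{\left(209 \right)} = 133 + 33 \sqrt{209}$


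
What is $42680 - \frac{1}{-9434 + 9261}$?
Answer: $\frac{7383641}{173} \approx 42680.0$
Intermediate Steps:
$42680 - \frac{1}{-9434 + 9261} = 42680 - \frac{1}{-173} = 42680 - - \frac{1}{173} = 42680 + \frac{1}{173} = \frac{7383641}{173}$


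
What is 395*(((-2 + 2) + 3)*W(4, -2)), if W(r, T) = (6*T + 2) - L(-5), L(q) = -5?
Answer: -5925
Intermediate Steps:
W(r, T) = 7 + 6*T (W(r, T) = (6*T + 2) - 1*(-5) = (2 + 6*T) + 5 = 7 + 6*T)
395*(((-2 + 2) + 3)*W(4, -2)) = 395*(((-2 + 2) + 3)*(7 + 6*(-2))) = 395*((0 + 3)*(7 - 12)) = 395*(3*(-5)) = 395*(-15) = -5925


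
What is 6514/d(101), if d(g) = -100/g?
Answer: -328957/50 ≈ -6579.1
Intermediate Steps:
6514/d(101) = 6514/((-100/101)) = 6514/((-100*1/101)) = 6514/(-100/101) = 6514*(-101/100) = -328957/50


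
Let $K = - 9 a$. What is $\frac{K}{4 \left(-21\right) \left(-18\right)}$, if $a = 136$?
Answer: $- \frac{17}{21} \approx -0.80952$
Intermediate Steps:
$K = -1224$ ($K = \left(-9\right) 136 = -1224$)
$\frac{K}{4 \left(-21\right) \left(-18\right)} = - \frac{1224}{4 \left(-21\right) \left(-18\right)} = - \frac{1224}{\left(-84\right) \left(-18\right)} = - \frac{1224}{1512} = \left(-1224\right) \frac{1}{1512} = - \frac{17}{21}$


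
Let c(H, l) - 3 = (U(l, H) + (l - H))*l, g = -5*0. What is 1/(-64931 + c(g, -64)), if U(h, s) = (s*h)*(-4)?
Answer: -1/60832 ≈ -1.6439e-5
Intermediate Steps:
g = 0
U(h, s) = -4*h*s (U(h, s) = (h*s)*(-4) = -4*h*s)
c(H, l) = 3 + l*(l - H - 4*H*l) (c(H, l) = 3 + (-4*l*H + (l - H))*l = 3 + (-4*H*l + (l - H))*l = 3 + (l - H - 4*H*l)*l = 3 + l*(l - H - 4*H*l))
1/(-64931 + c(g, -64)) = 1/(-64931 + (3 + (-64)² - 1*0*(-64) - 4*0*(-64)²)) = 1/(-64931 + (3 + 4096 + 0 - 4*0*4096)) = 1/(-64931 + (3 + 4096 + 0 + 0)) = 1/(-64931 + 4099) = 1/(-60832) = -1/60832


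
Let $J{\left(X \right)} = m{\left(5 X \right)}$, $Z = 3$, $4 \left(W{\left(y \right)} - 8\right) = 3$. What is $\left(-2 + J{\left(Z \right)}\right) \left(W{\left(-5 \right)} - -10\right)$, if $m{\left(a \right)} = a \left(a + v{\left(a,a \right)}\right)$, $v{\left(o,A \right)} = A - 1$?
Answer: $\frac{32475}{4} \approx 8118.8$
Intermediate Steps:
$W{\left(y \right)} = \frac{35}{4}$ ($W{\left(y \right)} = 8 + \frac{1}{4} \cdot 3 = 8 + \frac{3}{4} = \frac{35}{4}$)
$v{\left(o,A \right)} = -1 + A$
$m{\left(a \right)} = a \left(-1 + 2 a\right)$ ($m{\left(a \right)} = a \left(a + \left(-1 + a\right)\right) = a \left(-1 + 2 a\right)$)
$J{\left(X \right)} = 5 X \left(-1 + 10 X\right)$ ($J{\left(X \right)} = 5 X \left(-1 + 2 \cdot 5 X\right) = 5 X \left(-1 + 10 X\right)$)
$\left(-2 + J{\left(Z \right)}\right) \left(W{\left(-5 \right)} - -10\right) = \left(-2 + 5 \cdot 3 \left(-1 + 10 \cdot 3\right)\right) \left(\frac{35}{4} - -10\right) = \left(-2 + 5 \cdot 3 \left(-1 + 30\right)\right) \left(\frac{35}{4} + 10\right) = \left(-2 + 5 \cdot 3 \cdot 29\right) \frac{75}{4} = \left(-2 + 435\right) \frac{75}{4} = 433 \cdot \frac{75}{4} = \frac{32475}{4}$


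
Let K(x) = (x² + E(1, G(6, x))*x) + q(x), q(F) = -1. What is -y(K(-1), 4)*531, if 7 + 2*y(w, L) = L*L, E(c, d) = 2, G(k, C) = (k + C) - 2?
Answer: -4779/2 ≈ -2389.5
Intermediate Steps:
G(k, C) = -2 + C + k (G(k, C) = (C + k) - 2 = -2 + C + k)
K(x) = -1 + x² + 2*x (K(x) = (x² + 2*x) - 1 = -1 + x² + 2*x)
y(w, L) = -7/2 + L²/2 (y(w, L) = -7/2 + (L*L)/2 = -7/2 + L²/2)
-y(K(-1), 4)*531 = -(-7/2 + (½)*4²)*531 = -(-7/2 + (½)*16)*531 = -(-7/2 + 8)*531 = -9*531/2 = -1*4779/2 = -4779/2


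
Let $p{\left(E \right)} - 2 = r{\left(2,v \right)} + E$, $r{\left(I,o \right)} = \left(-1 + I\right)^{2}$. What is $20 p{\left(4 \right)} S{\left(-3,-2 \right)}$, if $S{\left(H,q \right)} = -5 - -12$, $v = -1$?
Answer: $980$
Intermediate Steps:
$S{\left(H,q \right)} = 7$ ($S{\left(H,q \right)} = -5 + 12 = 7$)
$p{\left(E \right)} = 3 + E$ ($p{\left(E \right)} = 2 + \left(\left(-1 + 2\right)^{2} + E\right) = 2 + \left(1^{2} + E\right) = 2 + \left(1 + E\right) = 3 + E$)
$20 p{\left(4 \right)} S{\left(-3,-2 \right)} = 20 \left(3 + 4\right) 7 = 20 \cdot 7 \cdot 7 = 140 \cdot 7 = 980$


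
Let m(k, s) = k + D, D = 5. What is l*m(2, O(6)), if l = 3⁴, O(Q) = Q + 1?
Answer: 567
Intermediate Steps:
O(Q) = 1 + Q
m(k, s) = 5 + k (m(k, s) = k + 5 = 5 + k)
l = 81
l*m(2, O(6)) = 81*(5 + 2) = 81*7 = 567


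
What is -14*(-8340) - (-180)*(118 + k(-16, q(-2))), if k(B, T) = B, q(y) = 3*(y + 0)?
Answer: 135120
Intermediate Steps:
q(y) = 3*y
-14*(-8340) - (-180)*(118 + k(-16, q(-2))) = -14*(-8340) - (-180)*(118 - 16) = 116760 - (-180)*102 = 116760 - 1*(-18360) = 116760 + 18360 = 135120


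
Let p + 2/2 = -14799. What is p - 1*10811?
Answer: -25611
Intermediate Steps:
p = -14800 (p = -1 - 14799 = -14800)
p - 1*10811 = -14800 - 1*10811 = -14800 - 10811 = -25611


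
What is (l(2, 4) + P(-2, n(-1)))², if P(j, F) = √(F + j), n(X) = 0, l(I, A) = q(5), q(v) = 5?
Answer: (5 + I*√2)² ≈ 23.0 + 14.142*I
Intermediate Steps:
l(I, A) = 5
(l(2, 4) + P(-2, n(-1)))² = (5 + √(0 - 2))² = (5 + √(-2))² = (5 + I*√2)²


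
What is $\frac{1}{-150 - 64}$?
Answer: $- \frac{1}{214} \approx -0.0046729$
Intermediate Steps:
$\frac{1}{-150 - 64} = \frac{1}{-214} = - \frac{1}{214}$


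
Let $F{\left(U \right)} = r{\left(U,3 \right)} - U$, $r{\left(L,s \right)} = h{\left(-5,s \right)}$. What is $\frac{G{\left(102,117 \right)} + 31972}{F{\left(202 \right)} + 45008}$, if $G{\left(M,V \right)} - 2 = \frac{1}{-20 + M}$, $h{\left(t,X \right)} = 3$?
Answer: $\frac{2621869}{3674338} \approx 0.71356$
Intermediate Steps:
$r{\left(L,s \right)} = 3$
$F{\left(U \right)} = 3 - U$
$G{\left(M,V \right)} = 2 + \frac{1}{-20 + M}$
$\frac{G{\left(102,117 \right)} + 31972}{F{\left(202 \right)} + 45008} = \frac{\frac{-39 + 2 \cdot 102}{-20 + 102} + 31972}{\left(3 - 202\right) + 45008} = \frac{\frac{-39 + 204}{82} + 31972}{\left(3 - 202\right) + 45008} = \frac{\frac{1}{82} \cdot 165 + 31972}{-199 + 45008} = \frac{\frac{165}{82} + 31972}{44809} = \frac{2621869}{82} \cdot \frac{1}{44809} = \frac{2621869}{3674338}$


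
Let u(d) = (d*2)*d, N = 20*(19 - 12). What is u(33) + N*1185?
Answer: 168078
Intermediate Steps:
N = 140 (N = 20*7 = 140)
u(d) = 2*d**2 (u(d) = (2*d)*d = 2*d**2)
u(33) + N*1185 = 2*33**2 + 140*1185 = 2*1089 + 165900 = 2178 + 165900 = 168078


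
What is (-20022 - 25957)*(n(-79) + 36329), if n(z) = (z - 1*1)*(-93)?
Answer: -2012454851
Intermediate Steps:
n(z) = 93 - 93*z (n(z) = (z - 1)*(-93) = (-1 + z)*(-93) = 93 - 93*z)
(-20022 - 25957)*(n(-79) + 36329) = (-20022 - 25957)*((93 - 93*(-79)) + 36329) = -45979*((93 + 7347) + 36329) = -45979*(7440 + 36329) = -45979*43769 = -2012454851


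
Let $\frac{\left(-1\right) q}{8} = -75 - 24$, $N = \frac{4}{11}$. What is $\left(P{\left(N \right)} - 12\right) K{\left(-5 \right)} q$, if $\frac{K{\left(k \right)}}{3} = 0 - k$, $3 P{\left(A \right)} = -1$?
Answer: $-146520$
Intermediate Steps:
$N = \frac{4}{11}$ ($N = 4 \cdot \frac{1}{11} = \frac{4}{11} \approx 0.36364$)
$P{\left(A \right)} = - \frac{1}{3}$ ($P{\left(A \right)} = \frac{1}{3} \left(-1\right) = - \frac{1}{3}$)
$q = 792$ ($q = - 8 \left(-75 - 24\right) = \left(-8\right) \left(-99\right) = 792$)
$K{\left(k \right)} = - 3 k$ ($K{\left(k \right)} = 3 \left(0 - k\right) = 3 \left(- k\right) = - 3 k$)
$\left(P{\left(N \right)} - 12\right) K{\left(-5 \right)} q = \left(- \frac{1}{3} - 12\right) \left(\left(-3\right) \left(-5\right)\right) 792 = \left(- \frac{1}{3} - 12\right) 15 \cdot 792 = \left(- \frac{37}{3}\right) 15 \cdot 792 = \left(-185\right) 792 = -146520$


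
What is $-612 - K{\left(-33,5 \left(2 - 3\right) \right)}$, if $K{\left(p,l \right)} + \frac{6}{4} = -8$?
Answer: $- \frac{1205}{2} \approx -602.5$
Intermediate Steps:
$K{\left(p,l \right)} = - \frac{19}{2}$ ($K{\left(p,l \right)} = - \frac{3}{2} - 8 = - \frac{19}{2}$)
$-612 - K{\left(-33,5 \left(2 - 3\right) \right)} = -612 - - \frac{19}{2} = -612 + \frac{19}{2} = - \frac{1205}{2}$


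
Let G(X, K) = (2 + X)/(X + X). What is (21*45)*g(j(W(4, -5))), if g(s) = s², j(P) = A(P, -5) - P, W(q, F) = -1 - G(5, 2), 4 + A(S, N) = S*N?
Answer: 181629/5 ≈ 36326.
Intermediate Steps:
G(X, K) = (2 + X)/(2*X) (G(X, K) = (2 + X)/((2*X)) = (2 + X)*(1/(2*X)) = (2 + X)/(2*X))
A(S, N) = -4 + N*S (A(S, N) = -4 + S*N = -4 + N*S)
W(q, F) = -17/10 (W(q, F) = -1 - (2 + 5)/(2*5) = -1 - 7/(2*5) = -1 - 1*7/10 = -1 - 7/10 = -17/10)
j(P) = -4 - 6*P (j(P) = (-4 - 5*P) - P = -4 - 6*P)
(21*45)*g(j(W(4, -5))) = (21*45)*(-4 - 6*(-17/10))² = 945*(-4 + 51/5)² = 945*(31/5)² = 945*(961/25) = 181629/5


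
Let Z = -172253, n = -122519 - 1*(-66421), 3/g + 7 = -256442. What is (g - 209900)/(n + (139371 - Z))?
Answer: -17942881701/21843129058 ≈ -0.82144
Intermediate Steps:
g = -1/85483 (g = 3/(-7 - 256442) = 3/(-256449) = 3*(-1/256449) = -1/85483 ≈ -1.1698e-5)
n = -56098 (n = -122519 + 66421 = -56098)
(g - 209900)/(n + (139371 - Z)) = (-1/85483 - 209900)/(-56098 + (139371 - 1*(-172253))) = -17942881701/(85483*(-56098 + (139371 + 172253))) = -17942881701/(85483*(-56098 + 311624)) = -17942881701/85483/255526 = -17942881701/85483*1/255526 = -17942881701/21843129058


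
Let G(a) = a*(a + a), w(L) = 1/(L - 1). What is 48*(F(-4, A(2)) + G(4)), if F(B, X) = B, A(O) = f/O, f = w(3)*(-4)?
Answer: 1344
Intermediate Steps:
w(L) = 1/(-1 + L)
G(a) = 2*a**2 (G(a) = a*(2*a) = 2*a**2)
f = -2 (f = -4/(-1 + 3) = -4/2 = (1/2)*(-4) = -2)
A(O) = -2/O
48*(F(-4, A(2)) + G(4)) = 48*(-4 + 2*4**2) = 48*(-4 + 2*16) = 48*(-4 + 32) = 48*28 = 1344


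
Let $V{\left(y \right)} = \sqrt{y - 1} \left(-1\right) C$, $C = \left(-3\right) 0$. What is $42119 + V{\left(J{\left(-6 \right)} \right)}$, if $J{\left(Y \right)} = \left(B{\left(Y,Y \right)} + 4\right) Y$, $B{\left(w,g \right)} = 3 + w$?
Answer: $42119$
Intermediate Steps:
$C = 0$
$J{\left(Y \right)} = Y \left(7 + Y\right)$ ($J{\left(Y \right)} = \left(\left(3 + Y\right) + 4\right) Y = \left(7 + Y\right) Y = Y \left(7 + Y\right)$)
$V{\left(y \right)} = 0$ ($V{\left(y \right)} = \sqrt{y - 1} \left(-1\right) 0 = \sqrt{-1 + y} \left(-1\right) 0 = - \sqrt{-1 + y} 0 = 0$)
$42119 + V{\left(J{\left(-6 \right)} \right)} = 42119 + 0 = 42119$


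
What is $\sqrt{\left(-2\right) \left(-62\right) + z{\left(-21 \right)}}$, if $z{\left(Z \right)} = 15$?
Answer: $\sqrt{139} \approx 11.79$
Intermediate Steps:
$\sqrt{\left(-2\right) \left(-62\right) + z{\left(-21 \right)}} = \sqrt{\left(-2\right) \left(-62\right) + 15} = \sqrt{124 + 15} = \sqrt{139}$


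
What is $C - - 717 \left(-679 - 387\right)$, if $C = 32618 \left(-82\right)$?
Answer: $-3438998$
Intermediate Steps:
$C = -2674676$
$C - - 717 \left(-679 - 387\right) = -2674676 - - 717 \left(-679 - 387\right) = -2674676 - \left(-717\right) \left(-1066\right) = -2674676 - 764322 = -3438998$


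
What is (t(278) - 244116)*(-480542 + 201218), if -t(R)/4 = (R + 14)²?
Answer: 163452583728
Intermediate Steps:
t(R) = -4*(14 + R)² (t(R) = -4*(R + 14)² = -4*(14 + R)²)
(t(278) - 244116)*(-480542 + 201218) = (-4*(14 + 278)² - 244116)*(-480542 + 201218) = (-4*292² - 244116)*(-279324) = (-4*85264 - 244116)*(-279324) = (-341056 - 244116)*(-279324) = -585172*(-279324) = 163452583728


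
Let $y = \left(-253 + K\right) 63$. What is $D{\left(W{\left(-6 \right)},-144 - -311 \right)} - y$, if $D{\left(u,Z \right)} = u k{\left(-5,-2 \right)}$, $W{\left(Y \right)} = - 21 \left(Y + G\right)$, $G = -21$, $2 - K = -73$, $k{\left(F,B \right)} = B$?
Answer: $10080$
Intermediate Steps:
$K = 75$ ($K = 2 - -73 = 2 + 73 = 75$)
$W{\left(Y \right)} = 441 - 21 Y$ ($W{\left(Y \right)} = - 21 \left(Y - 21\right) = - 21 \left(-21 + Y\right) = 441 - 21 Y$)
$D{\left(u,Z \right)} = - 2 u$ ($D{\left(u,Z \right)} = u \left(-2\right) = - 2 u$)
$y = -11214$ ($y = \left(-253 + 75\right) 63 = \left(-178\right) 63 = -11214$)
$D{\left(W{\left(-6 \right)},-144 - -311 \right)} - y = - 2 \left(441 - -126\right) - -11214 = - 2 \left(441 + 126\right) + 11214 = \left(-2\right) 567 + 11214 = -1134 + 11214 = 10080$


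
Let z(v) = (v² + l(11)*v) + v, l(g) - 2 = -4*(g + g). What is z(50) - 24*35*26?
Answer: -23590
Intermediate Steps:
l(g) = 2 - 8*g (l(g) = 2 - 4*(g + g) = 2 - 8*g)
z(v) = v² - 85*v (z(v) = (v² + (2 - 8*11)*v) + v = (v² + (2 - 88)*v) + v = (v² - 86*v) + v = v² - 85*v)
z(50) - 24*35*26 = 50*(-85 + 50) - 24*35*26 = 50*(-35) - 840*26 = -1750 - 1*21840 = -1750 - 21840 = -23590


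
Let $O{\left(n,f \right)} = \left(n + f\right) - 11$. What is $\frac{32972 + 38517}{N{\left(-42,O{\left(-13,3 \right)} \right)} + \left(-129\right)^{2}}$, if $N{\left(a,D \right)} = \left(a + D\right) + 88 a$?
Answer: $\frac{71489}{12882} \approx 5.5495$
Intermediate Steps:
$O{\left(n,f \right)} = -11 + f + n$ ($O{\left(n,f \right)} = \left(f + n\right) - 11 = -11 + f + n$)
$N{\left(a,D \right)} = D + 89 a$ ($N{\left(a,D \right)} = \left(D + a\right) + 88 a = D + 89 a$)
$\frac{32972 + 38517}{N{\left(-42,O{\left(-13,3 \right)} \right)} + \left(-129\right)^{2}} = \frac{32972 + 38517}{\left(\left(-11 + 3 - 13\right) + 89 \left(-42\right)\right) + \left(-129\right)^{2}} = \frac{71489}{\left(-21 - 3738\right) + 16641} = \frac{71489}{-3759 + 16641} = \frac{71489}{12882}$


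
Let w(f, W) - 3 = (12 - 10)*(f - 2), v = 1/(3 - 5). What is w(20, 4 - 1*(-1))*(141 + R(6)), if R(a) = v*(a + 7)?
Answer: 10491/2 ≈ 5245.5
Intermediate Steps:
v = -1/2 (v = 1/(-2) = -1/2 ≈ -0.50000)
w(f, W) = -1 + 2*f (w(f, W) = 3 + (12 - 10)*(f - 2) = 3 + 2*(-2 + f) = 3 + (-4 + 2*f) = -1 + 2*f)
R(a) = -7/2 - a/2 (R(a) = -(a + 7)/2 = -(7 + a)/2 = -7/2 - a/2)
w(20, 4 - 1*(-1))*(141 + R(6)) = (-1 + 2*20)*(141 + (-7/2 - 1/2*6)) = (-1 + 40)*(141 + (-7/2 - 3)) = 39*(141 - 13/2) = 39*(269/2) = 10491/2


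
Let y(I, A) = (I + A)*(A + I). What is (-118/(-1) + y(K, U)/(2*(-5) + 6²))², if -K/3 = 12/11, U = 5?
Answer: 138078384921/9897316 ≈ 13951.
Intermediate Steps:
K = -36/11 ≈ -3.2727
y(I, A) = (A + I)² (y(I, A) = (A + I)*(A + I) = (A + I)²)
(-118/(-1) + y(K, U)/(2*(-5) + 6²))² = (-118/(-1) + (5 - 36/11)²/(2*(-5) + 6²))² = (-118*(-1) + (19/11)²/(-10 + 36))² = (118 + (361/121)/26)² = (118 + (361/121)*(1/26))² = (118 + 361/3146)² = (371589/3146)² = 138078384921/9897316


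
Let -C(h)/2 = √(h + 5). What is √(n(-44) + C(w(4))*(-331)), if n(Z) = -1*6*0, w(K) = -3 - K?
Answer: 2^(¾)*√331*√I ≈ 21.636 + 21.636*I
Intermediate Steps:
n(Z) = 0 (n(Z) = -6*0 = 0)
C(h) = -2*√(5 + h) (C(h) = -2*√(h + 5) = -2*√(5 + h))
√(n(-44) + C(w(4))*(-331)) = √(0 - 2*√(5 + (-3 - 1*4))*(-331)) = √(0 - 2*√(5 + (-3 - 4))*(-331)) = √(0 - 2*√(5 - 7)*(-331)) = √(0 - 2*I*√2*(-331)) = √(0 + 662*I*√2) = √(662*I*√2) = 2^(¾)*√331*√I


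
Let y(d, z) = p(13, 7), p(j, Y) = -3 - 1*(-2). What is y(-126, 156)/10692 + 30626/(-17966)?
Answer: -163735579/96046236 ≈ -1.7048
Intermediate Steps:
p(j, Y) = -1 (p(j, Y) = -3 + 2 = -1)
y(d, z) = -1
y(-126, 156)/10692 + 30626/(-17966) = -1/10692 + 30626/(-17966) = -1*1/10692 + 30626*(-1/17966) = -1/10692 - 15313/8983 = -163735579/96046236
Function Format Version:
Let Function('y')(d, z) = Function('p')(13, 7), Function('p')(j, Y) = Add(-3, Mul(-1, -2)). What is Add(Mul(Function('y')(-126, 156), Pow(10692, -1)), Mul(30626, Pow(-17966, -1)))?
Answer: Rational(-163735579, 96046236) ≈ -1.7048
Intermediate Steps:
Function('p')(j, Y) = -1 (Function('p')(j, Y) = Add(-3, 2) = -1)
Function('y')(d, z) = -1
Add(Mul(Function('y')(-126, 156), Pow(10692, -1)), Mul(30626, Pow(-17966, -1))) = Add(Mul(-1, Pow(10692, -1)), Mul(30626, Pow(-17966, -1))) = Add(Mul(-1, Rational(1, 10692)), Mul(30626, Rational(-1, 17966))) = Add(Rational(-1, 10692), Rational(-15313, 8983)) = Rational(-163735579, 96046236)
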